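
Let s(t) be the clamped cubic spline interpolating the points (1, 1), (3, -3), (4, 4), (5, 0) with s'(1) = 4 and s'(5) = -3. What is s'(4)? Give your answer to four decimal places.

With σ_i denoting the second derivative at x_i, h_i = 2, 1, 1, and Δ_i = (y_(i+1) − y_i)/h_i = -2, 7, -4:
  2·σ_0 + 6·σ_1 + 1·σ_2 = 6(Δ_1 - Δ_0) = 54
  1·σ_1 + 4·σ_2 + 1·σ_3 = 6(Δ_2 - Δ_1) = -66
Clamped end conditions give two more equations: 2h_0·σ_0 + h_0·σ_1 = 6(Δ_0 - s'(1)) = -36 and h_2·σ_2 + 2h_2·σ_3 = 6(s'(5) - Δ_2) = 6.
Forward elimination and back-substitution give σ_0 = -206/11, σ_1 = 214/11, σ_2 = -278/11, σ_3 = 172/11.
On [4, 5], s'(t) = b_2 + 2c_2·(t - 4) + 3d_2·(t - 4)² with b_2 = Δ_2 - h_2(2σ_2 + σ_3)/6 = 20/11, c_2 = σ_2/2 = -139/11, d_2 = (σ_3 - σ_2)/(6h_2) = 75/11. So s'(4) = 20/11.

1.8182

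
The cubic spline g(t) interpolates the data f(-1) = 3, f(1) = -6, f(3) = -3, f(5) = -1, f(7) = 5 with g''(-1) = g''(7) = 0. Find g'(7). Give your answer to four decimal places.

With m_i denoting the second derivative at x_i, h_i = 2, 2, 2, 2, and Δ_i = (y_(i+1) − y_i)/h_i = -9/2, 3/2, 1, 3:
  2·m_0 + 8·m_1 + 2·m_2 = 6(Δ_1 - Δ_0) = 36
  2·m_1 + 8·m_2 + 2·m_3 = 6(Δ_2 - Δ_1) = -3
  2·m_2 + 8·m_3 + 2·m_4 = 6(Δ_3 - Δ_2) = 12
Natural end conditions: m_0 = m_4 = 0.
Hence m_0 = 0, m_1 = 141/28, m_2 = -15/7, m_3 = 57/28, m_4 = 0.
On [5, 7], g'(t) = b_3 + 2c_3·(t - 5) + 3d_3·(t - 5)² with b_3 = Δ_3 - h_3(2m_3 + m_4)/6 = 23/14, c_3 = m_3/2 = 57/56, d_3 = (m_4 - m_3)/(6h_3) = -19/112. So g'(7) = 103/28.

3.6786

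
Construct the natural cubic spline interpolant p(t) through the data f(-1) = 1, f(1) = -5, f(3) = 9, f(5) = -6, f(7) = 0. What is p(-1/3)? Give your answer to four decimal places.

-3.3122

Write M_i for p''(x_i). With h_i = 2, 2, 2, 2 and divided differences Δ_i = -3, 7, -15/2, 3, the continuity of p' gives the tridiagonal system
  2·M_0 + 8·M_1 + 2·M_2 = 6(Δ_1 - Δ_0) = 60
  2·M_1 + 8·M_2 + 2·M_3 = 6(Δ_2 - Δ_1) = -87
  2·M_2 + 8·M_3 + 2·M_4 = 6(Δ_3 - Δ_2) = 63
Natural end conditions: M_0 = M_4 = 0.
Solving the tridiagonal system: M_0 = 0, M_1 = 1311/112, M_2 = -471/28, M_3 = 1353/112, M_4 = 0.
On [-1, 1], p(t) = 1 - 773/112·(t + 1) + 0·(t + 1)² + 437/448·(t + 1)³.
With (t + 1) = 2/3: p(-1/3) = -626/189.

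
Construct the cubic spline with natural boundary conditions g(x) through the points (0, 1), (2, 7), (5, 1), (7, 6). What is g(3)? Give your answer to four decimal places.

5.5678

Let M_i = g''(x_i). Step sizes h_i = 2, 3, 2; slopes of the chords Δ_i = (y_(i+1) - y_i)/h_i = 3, -2, 5/2.
  2·M_0 + 10·M_1 + 3·M_2 = 6(Δ_1 - Δ_0) = -30
  3·M_1 + 10·M_2 + 2·M_3 = 6(Δ_2 - Δ_1) = 27
Natural end conditions: M_0 = M_3 = 0.
Solving the tridiagonal system: M_0 = 0, M_1 = -381/91, M_2 = 360/91, M_3 = 0.
On [2, 5], g(x) = 7 + 19/91·(x - 2) - 381/182·(x - 2)² + 19/42·(x - 2)³.
With (x - 2) = 1: g(3) = 1520/273.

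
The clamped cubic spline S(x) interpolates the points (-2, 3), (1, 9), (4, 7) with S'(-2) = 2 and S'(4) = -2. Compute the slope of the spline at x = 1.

With m_i denoting the second derivative at x_i, h_i = 3, 3, and Δ_i = (y_(i+1) − y_i)/h_i = 2, -2/3:
  3·m_0 + 12·m_1 + 3·m_2 = 6(Δ_1 - Δ_0) = -16
Clamped end conditions give two more equations: 2h_0·m_0 + h_0·m_1 = 6(Δ_0 - S'(-2)) = 0 and h_1·m_1 + 2h_1·m_2 = 6(S'(4) - Δ_1) = -8.
Forward elimination and back-substitution give m_0 = 2/3, m_1 = -4/3, m_2 = -2/3.
On [1, 4], S'(x) = b_1 + 2c_1·(x - 1) + 3d_1·(x - 1)² with b_1 = Δ_1 - h_1(2m_1 + m_2)/6 = 1, c_1 = m_1/2 = -2/3, d_1 = (m_2 - m_1)/(6h_1) = 1/27. So S'(1) = 1.

1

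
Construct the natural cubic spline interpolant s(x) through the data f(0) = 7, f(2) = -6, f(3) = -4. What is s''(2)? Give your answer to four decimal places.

8.5000

Let M_i = s''(x_i). Step sizes h_i = 2, 1; slopes of the chords Δ_i = (y_(i+1) - y_i)/h_i = -13/2, 2.
  2·M_0 + 6·M_1 + 1·M_2 = 6(Δ_1 - Δ_0) = 51
Natural end conditions: M_0 = M_2 = 0.
Solving the tridiagonal system: M_0 = 0, M_1 = 17/2, M_2 = 0.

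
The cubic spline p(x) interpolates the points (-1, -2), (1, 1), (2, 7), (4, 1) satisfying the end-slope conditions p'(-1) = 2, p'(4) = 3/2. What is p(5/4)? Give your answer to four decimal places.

2.6172

Write m_i for p''(x_i). With h_i = 2, 1, 2 and divided differences Δ_i = 3/2, 6, -3, the continuity of p' gives the tridiagonal system
  2·m_0 + 6·m_1 + 1·m_2 = 6(Δ_1 - Δ_0) = 27
  1·m_1 + 6·m_2 + 2·m_3 = 6(Δ_2 - Δ_1) = -54
Clamped end conditions give two more equations: 2h_0·m_0 + h_0·m_1 = 6(Δ_0 - p'(-1)) = -3 and h_2·m_2 + 2h_2·m_3 = 6(p'(4) - Δ_2) = 27.
Forward elimination and back-substitution give m_0 = -41/8, m_1 = 35/4, m_2 = -61/4, m_3 = 115/8.
On [1, 2], p(x) = 1 + 45/8·(x - 1) + 35/8·(x - 1)² - 4·(x - 1)³.
With (x - 1) = 1/4: p(5/4) = 335/128.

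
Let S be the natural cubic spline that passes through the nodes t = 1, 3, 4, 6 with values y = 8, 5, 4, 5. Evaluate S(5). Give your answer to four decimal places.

Write m_i for S''(x_i). With h_i = 2, 1, 2 and divided differences Δ_i = -3/2, -1, 1/2, the continuity of S' gives the tridiagonal system
  2·m_0 + 6·m_1 + 1·m_2 = 6(Δ_1 - Δ_0) = 3
  1·m_1 + 6·m_2 + 2·m_3 = 6(Δ_2 - Δ_1) = 9
Natural end conditions: m_0 = m_3 = 0.
Solving: m_0 = 0, m_1 = 9/35, m_2 = 51/35, m_3 = 0.
On [4, 6], S(t) = 4 - 33/70·(t - 4) + 51/70·(t - 4)² - 17/140·(t - 4)³.
With (t - 4) = 1: S(5) = 579/140.

4.1357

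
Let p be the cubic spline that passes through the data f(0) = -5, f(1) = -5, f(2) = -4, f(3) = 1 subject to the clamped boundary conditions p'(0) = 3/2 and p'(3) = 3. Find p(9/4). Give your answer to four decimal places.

Let m_i = p''(x_i). Step sizes h_i = 1, 1, 1; slopes of the chords Δ_i = (y_(i+1) - y_i)/h_i = 0, 1, 5.
  1·m_0 + 4·m_1 + 1·m_2 = 6(Δ_1 - Δ_0) = 6
  1·m_1 + 4·m_2 + 1·m_3 = 6(Δ_2 - Δ_1) = 24
Clamped end conditions give two more equations: 2h_0·m_0 + h_0·m_1 = 6(Δ_0 - p'(0)) = -9 and h_2·m_2 + 2h_2·m_3 = 6(p'(3) - Δ_2) = -12.
Solving: m_0 = -24/5, m_1 = 3/5, m_2 = 42/5, m_3 = -51/5.
On [2, 3], p(x) = -4 + 39/10·(x - 2) + 21/5·(x - 2)² - 31/10·(x - 2)³.
With (x - 2) = 1/4: p(9/4) = -1799/640.

-2.8109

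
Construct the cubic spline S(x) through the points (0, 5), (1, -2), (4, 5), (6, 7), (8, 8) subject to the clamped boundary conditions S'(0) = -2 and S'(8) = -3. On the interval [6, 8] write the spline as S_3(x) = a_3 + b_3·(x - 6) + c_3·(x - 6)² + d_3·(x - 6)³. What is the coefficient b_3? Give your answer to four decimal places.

Write m_i for S''(x_i). With h_i = 1, 3, 2, 2 and divided differences Δ_i = -7, 7/3, 1, 1/2, the continuity of S' gives the tridiagonal system
  1·m_0 + 8·m_1 + 3·m_2 = 6(Δ_1 - Δ_0) = 56
  3·m_1 + 10·m_2 + 2·m_3 = 6(Δ_2 - Δ_1) = -8
  2·m_2 + 8·m_3 + 2·m_4 = 6(Δ_3 - Δ_2) = -3
Clamped end conditions give two more equations: 2h_0·m_0 + h_0·m_1 = 6(Δ_0 - S'(0)) = -30 and h_3·m_3 + 2h_3·m_4 = 6(S'(8) - Δ_3) = -21.
Solving: m_0 = -5953/288, m_1 = 1633/144, m_2 = -1349/288, m_3 = 347/144, m_4 = -1859/288.
On [6, 8], with S_3(x) = a_3 + b_3·(x - 6) + c_3·(x - 6)² + d_3·(x - 6)³: c_3 = m_3/2 = 347/288, d_3 = (m_4 - m_3)/(6h_3) = -851/1152, b_3 = Δ_3 - h_3(2m_3 + m_4)/6 = 301/288.

1.0451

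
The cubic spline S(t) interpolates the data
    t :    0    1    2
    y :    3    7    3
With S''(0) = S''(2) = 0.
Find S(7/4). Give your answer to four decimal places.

4.4688

Let σ_i = S''(x_i). Step sizes h_i = 1, 1; slopes of the chords Δ_i = (y_(i+1) - y_i)/h_i = 4, -4.
  1·σ_0 + 4·σ_1 + 1·σ_2 = 6(Δ_1 - Δ_0) = -48
Natural end conditions: σ_0 = σ_2 = 0.
Forward elimination and back-substitution give σ_0 = 0, σ_1 = -12, σ_2 = 0.
On [1, 2], S(t) = 7 + 0·(t - 1) - 6·(t - 1)² + 2·(t - 1)³.
With (t - 1) = 3/4: S(7/4) = 143/32.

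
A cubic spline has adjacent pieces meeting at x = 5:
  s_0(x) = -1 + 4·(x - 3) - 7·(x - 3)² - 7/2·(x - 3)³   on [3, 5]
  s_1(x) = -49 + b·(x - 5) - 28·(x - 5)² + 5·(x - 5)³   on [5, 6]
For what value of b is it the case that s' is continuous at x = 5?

s_0'(x) = 4 - 14·(x - 3) - 21/2·(x - 3)², so s_0'(5) = -66. On the right, s_1'(5) = b, so b = -66.

-66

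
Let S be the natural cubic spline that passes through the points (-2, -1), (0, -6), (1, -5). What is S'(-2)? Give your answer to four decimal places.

Put M_i = S'' at the i-th knot. Here h = (2, 1) and Δ = (-5/2, 1), so the interior equations h_(i-1)·M_(i-1) + 2(h_(i-1)+h_i)·M_i + h_i·M_(i+1) = 6(Δ_i − Δ_(i-1)) read
  2·M_0 + 6·M_1 + 1·M_2 = 6(Δ_1 - Δ_0) = 21
Natural end conditions: M_0 = M_2 = 0.
Forward elimination and back-substitution give M_0 = 0, M_1 = 7/2, M_2 = 0.
On [-2, 0], S'(x) = b_0 + 2c_0·(x + 2) + 3d_0·(x + 2)² with b_0 = Δ_0 - h_0(2M_0 + M_1)/6 = -11/3, c_0 = M_0/2 = 0, d_0 = (M_1 - M_0)/(6h_0) = 7/24. So S'(-2) = -11/3.

-3.6667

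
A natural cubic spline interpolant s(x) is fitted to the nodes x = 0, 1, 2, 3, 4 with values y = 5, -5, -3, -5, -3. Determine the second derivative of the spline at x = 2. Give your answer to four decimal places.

With m_i denoting the second derivative at x_i, h_i = 1, 1, 1, 1, and Δ_i = (y_(i+1) − y_i)/h_i = -10, 2, -2, 2:
  1·m_0 + 4·m_1 + 1·m_2 = 6(Δ_1 - Δ_0) = 72
  1·m_1 + 4·m_2 + 1·m_3 = 6(Δ_2 - Δ_1) = -24
  1·m_2 + 4·m_3 + 1·m_4 = 6(Δ_3 - Δ_2) = 24
Natural end conditions: m_0 = m_4 = 0.
Solving the tridiagonal system: m_0 = 0, m_1 = 150/7, m_2 = -96/7, m_3 = 66/7, m_4 = 0.

-13.7143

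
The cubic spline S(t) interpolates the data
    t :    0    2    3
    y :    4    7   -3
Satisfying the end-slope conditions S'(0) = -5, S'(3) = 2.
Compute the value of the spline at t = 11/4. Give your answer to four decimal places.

Let M_i = S''(x_i). Step sizes h_i = 2, 1; slopes of the chords Δ_i = (y_(i+1) - y_i)/h_i = 3/2, -10.
  2·M_0 + 6·M_1 + 1·M_2 = 6(Δ_1 - Δ_0) = -69
Clamped end conditions give two more equations: 2h_0·M_0 + h_0·M_1 = 6(Δ_0 - S'(0)) = 39 and h_1·M_1 + 2h_1·M_2 = 6(S'(3) - Δ_1) = 72.
Solving: M_0 = 283/12, M_1 = -83/3, M_2 = 299/6.
On [2, 3], S(t) = 7 - 109/12·(t - 2) - 83/6·(t - 2)² + 155/12·(t - 2)³.
With (t - 2) = 3/4: S(11/4) = -549/256.

-2.1445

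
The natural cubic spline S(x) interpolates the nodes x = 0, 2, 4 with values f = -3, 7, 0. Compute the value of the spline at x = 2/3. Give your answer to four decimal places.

1.5926

Put M_i = S'' at the i-th knot. Here h = (2, 2) and Δ = (5, -7/2), so the interior equations h_(i-1)·M_(i-1) + 2(h_(i-1)+h_i)·M_i + h_i·M_(i+1) = 6(Δ_i − Δ_(i-1)) read
  2·M_0 + 8·M_1 + 2·M_2 = 6(Δ_1 - Δ_0) = -51
Natural end conditions: M_0 = M_2 = 0.
Solving the tridiagonal system: M_0 = 0, M_1 = -51/8, M_2 = 0.
On [0, 2], S(x) = -3 + 57/8·x + 0·x² - 17/32·x³.
With x = 2/3: S(2/3) = 43/27.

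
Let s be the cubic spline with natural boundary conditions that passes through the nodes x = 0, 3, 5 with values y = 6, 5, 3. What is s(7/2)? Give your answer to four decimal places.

4.5875

With M_i denoting the second derivative at x_i, h_i = 3, 2, and Δ_i = (y_(i+1) − y_i)/h_i = -1/3, -1:
  3·M_0 + 10·M_1 + 2·M_2 = 6(Δ_1 - Δ_0) = -4
Natural end conditions: M_0 = M_2 = 0.
Solving the tridiagonal system: M_0 = 0, M_1 = -2/5, M_2 = 0.
On [3, 5], s(x) = 5 - 11/15·(x - 3) - 1/5·(x - 3)² + 1/30·(x - 3)³.
With (x - 3) = 1/2: s(7/2) = 367/80.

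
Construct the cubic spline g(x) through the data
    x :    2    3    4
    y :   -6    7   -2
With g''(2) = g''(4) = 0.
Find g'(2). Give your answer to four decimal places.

Put M_i = g'' at the i-th knot. Here h = (1, 1) and Δ = (13, -9), so the interior equations h_(i-1)·M_(i-1) + 2(h_(i-1)+h_i)·M_i + h_i·M_(i+1) = 6(Δ_i − Δ_(i-1)) read
  1·M_0 + 4·M_1 + 1·M_2 = 6(Δ_1 - Δ_0) = -132
Natural end conditions: M_0 = M_2 = 0.
Forward elimination and back-substitution give M_0 = 0, M_1 = -33, M_2 = 0.
On [2, 3], g'(x) = b_0 + 2c_0·(x - 2) + 3d_0·(x - 2)² with b_0 = Δ_0 - h_0(2M_0 + M_1)/6 = 37/2, c_0 = M_0/2 = 0, d_0 = (M_1 - M_0)/(6h_0) = -11/2. So g'(2) = 37/2.

18.5000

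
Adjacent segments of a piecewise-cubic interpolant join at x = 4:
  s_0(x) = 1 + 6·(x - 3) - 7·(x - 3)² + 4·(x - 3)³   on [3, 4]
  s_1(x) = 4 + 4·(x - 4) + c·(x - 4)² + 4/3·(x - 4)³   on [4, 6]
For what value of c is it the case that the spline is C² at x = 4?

s_0''(x) = -14 + 24·(x - 3), so s_0''(4) = 10. On the right, s_1''(4) = 2c, so c = 5.

5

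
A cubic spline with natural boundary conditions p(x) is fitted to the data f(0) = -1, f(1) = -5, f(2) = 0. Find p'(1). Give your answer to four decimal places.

Let m_i = p''(x_i). Step sizes h_i = 1, 1; slopes of the chords Δ_i = (y_(i+1) - y_i)/h_i = -4, 5.
  1·m_0 + 4·m_1 + 1·m_2 = 6(Δ_1 - Δ_0) = 54
Natural end conditions: m_0 = m_2 = 0.
Solving the tridiagonal system: m_0 = 0, m_1 = 27/2, m_2 = 0.
On [1, 2], p'(x) = b_1 + 2c_1·(x - 1) + 3d_1·(x - 1)² with b_1 = Δ_1 - h_1(2m_1 + m_2)/6 = 1/2, c_1 = m_1/2 = 27/4, d_1 = (m_2 - m_1)/(6h_1) = -9/4. So p'(1) = 1/2.

0.5000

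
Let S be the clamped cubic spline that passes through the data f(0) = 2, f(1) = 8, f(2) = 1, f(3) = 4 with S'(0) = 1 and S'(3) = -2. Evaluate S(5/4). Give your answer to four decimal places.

6.9625

Put m_i = S'' at the i-th knot. Here h = (1, 1, 1) and Δ = (6, -7, 3), so the interior equations h_(i-1)·m_(i-1) + 2(h_(i-1)+h_i)·m_i + h_i·m_(i+1) = 6(Δ_i − Δ_(i-1)) read
  1·m_0 + 4·m_1 + 1·m_2 = 6(Δ_1 - Δ_0) = -78
  1·m_1 + 4·m_2 + 1·m_3 = 6(Δ_2 - Δ_1) = 60
Clamped end conditions give two more equations: 2h_0·m_0 + h_0·m_1 = 6(Δ_0 - S'(0)) = 30 and h_2·m_2 + 2h_2·m_3 = 6(S'(3) - Δ_2) = -30.
Forward elimination and back-substitution give m_0 = 164/5, m_1 = -178/5, m_2 = 158/5, m_3 = -154/5.
On [1, 2], S(x) = 8 - 2/5·(x - 1) - 89/5·(x - 1)² + 56/5·(x - 1)³.
With (x - 1) = 1/4: S(5/4) = 557/80.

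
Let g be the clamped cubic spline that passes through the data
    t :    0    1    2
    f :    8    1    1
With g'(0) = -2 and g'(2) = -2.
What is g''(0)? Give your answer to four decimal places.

-25.5000

Write M_i for g''(x_i). With h_i = 1, 1 and divided differences Δ_i = -7, 0, the continuity of g' gives the tridiagonal system
  1·M_0 + 4·M_1 + 1·M_2 = 6(Δ_1 - Δ_0) = 42
Clamped end conditions give two more equations: 2h_0·M_0 + h_0·M_1 = 6(Δ_0 - g'(0)) = -30 and h_1·M_1 + 2h_1·M_2 = 6(g'(2) - Δ_1) = -12.
Hence M_0 = -51/2, M_1 = 21, M_2 = -33/2.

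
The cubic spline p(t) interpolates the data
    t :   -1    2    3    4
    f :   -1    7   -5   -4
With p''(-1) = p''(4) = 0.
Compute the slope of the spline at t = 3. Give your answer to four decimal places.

With M_i denoting the second derivative at x_i, h_i = 3, 1, 1, and Δ_i = (y_(i+1) − y_i)/h_i = 8/3, -12, 1:
  3·M_0 + 8·M_1 + 1·M_2 = 6(Δ_1 - Δ_0) = -88
  1·M_1 + 4·M_2 + 1·M_3 = 6(Δ_2 - Δ_1) = 78
Natural end conditions: M_0 = M_3 = 0.
Forward elimination and back-substitution give M_0 = 0, M_1 = -430/31, M_2 = 712/31, M_3 = 0.
On [3, 4], p'(t) = b_2 + 2c_2·(t - 3) + 3d_2·(t - 3)² with b_2 = Δ_2 - h_2(2M_2 + M_3)/6 = -619/93, c_2 = M_2/2 = 356/31, d_2 = (M_3 - M_2)/(6h_2) = -356/93. So p'(3) = -619/93.

-6.6559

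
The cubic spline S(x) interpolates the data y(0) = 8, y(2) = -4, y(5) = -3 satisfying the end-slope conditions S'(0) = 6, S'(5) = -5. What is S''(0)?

-24

Write σ_i for S''(x_i). With h_i = 2, 3 and divided differences Δ_i = -6, 1/3, the continuity of S' gives the tridiagonal system
  2·σ_0 + 10·σ_1 + 3·σ_2 = 6(Δ_1 - Δ_0) = 38
Clamped end conditions give two more equations: 2h_0·σ_0 + h_0·σ_1 = 6(Δ_0 - S'(0)) = -72 and h_1·σ_1 + 2h_1·σ_2 = 6(S'(5) - Δ_1) = -32.
Solving: σ_0 = -24, σ_1 = 12, σ_2 = -34/3.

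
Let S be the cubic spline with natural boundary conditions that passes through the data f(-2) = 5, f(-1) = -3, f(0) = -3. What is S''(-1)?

Put M_i = S'' at the i-th knot. Here h = (1, 1) and Δ = (-8, 0), so the interior equations h_(i-1)·M_(i-1) + 2(h_(i-1)+h_i)·M_i + h_i·M_(i+1) = 6(Δ_i − Δ_(i-1)) read
  1·M_0 + 4·M_1 + 1·M_2 = 6(Δ_1 - Δ_0) = 48
Natural end conditions: M_0 = M_2 = 0.
Solving: M_0 = 0, M_1 = 12, M_2 = 0.

12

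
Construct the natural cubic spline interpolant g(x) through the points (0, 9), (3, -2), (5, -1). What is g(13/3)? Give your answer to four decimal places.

Put M_i = g'' at the i-th knot. Here h = (3, 2) and Δ = (-11/3, 1/2), so the interior equations h_(i-1)·M_(i-1) + 2(h_(i-1)+h_i)·M_i + h_i·M_(i+1) = 6(Δ_i − Δ_(i-1)) read
  3·M_0 + 10·M_1 + 2·M_2 = 6(Δ_1 - Δ_0) = 25
Natural end conditions: M_0 = M_2 = 0.
Hence M_0 = 0, M_1 = 5/2, M_2 = 0.
On [3, 5], g(x) = -2 - 7/6·(x - 3) + 5/4·(x - 3)² - 5/24·(x - 3)³.
With (x - 3) = 4/3: g(13/3) = -148/81.

-1.8272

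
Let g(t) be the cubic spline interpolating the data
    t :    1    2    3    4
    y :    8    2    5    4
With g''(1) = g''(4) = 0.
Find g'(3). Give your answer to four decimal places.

2.3333

Let M_i = g''(x_i). Step sizes h_i = 1, 1, 1; slopes of the chords Δ_i = (y_(i+1) - y_i)/h_i = -6, 3, -1.
  1·M_0 + 4·M_1 + 1·M_2 = 6(Δ_1 - Δ_0) = 54
  1·M_1 + 4·M_2 + 1·M_3 = 6(Δ_2 - Δ_1) = -24
Natural end conditions: M_0 = M_3 = 0.
Hence M_0 = 0, M_1 = 16, M_2 = -10, M_3 = 0.
On [3, 4], g'(t) = b_2 + 2c_2·(t - 3) + 3d_2·(t - 3)² with b_2 = Δ_2 - h_2(2M_2 + M_3)/6 = 7/3, c_2 = M_2/2 = -5, d_2 = (M_3 - M_2)/(6h_2) = 5/3. So g'(3) = 7/3.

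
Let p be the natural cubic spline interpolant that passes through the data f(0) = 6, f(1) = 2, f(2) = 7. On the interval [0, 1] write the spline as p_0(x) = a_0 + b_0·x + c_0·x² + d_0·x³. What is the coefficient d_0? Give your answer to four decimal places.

2.2500

With m_i denoting the second derivative at x_i, h_i = 1, 1, and Δ_i = (y_(i+1) − y_i)/h_i = -4, 5:
  1·m_0 + 4·m_1 + 1·m_2 = 6(Δ_1 - Δ_0) = 54
Natural end conditions: m_0 = m_2 = 0.
Solving: m_0 = 0, m_1 = 27/2, m_2 = 0.
On [0, 1], with p_0(x) = a_0 + b_0·x + c_0·x² + d_0·x³: c_0 = m_0/2 = 0, d_0 = (m_1 - m_0)/(6h_0) = 9/4, b_0 = Δ_0 - h_0(2m_0 + m_1)/6 = -25/4.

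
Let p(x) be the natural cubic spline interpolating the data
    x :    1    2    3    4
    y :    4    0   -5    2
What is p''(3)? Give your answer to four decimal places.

Let M_i = p''(x_i). Step sizes h_i = 1, 1, 1; slopes of the chords Δ_i = (y_(i+1) - y_i)/h_i = -4, -5, 7.
  1·M_0 + 4·M_1 + 1·M_2 = 6(Δ_1 - Δ_0) = -6
  1·M_1 + 4·M_2 + 1·M_3 = 6(Δ_2 - Δ_1) = 72
Natural end conditions: M_0 = M_3 = 0.
Forward elimination and back-substitution give M_0 = 0, M_1 = -32/5, M_2 = 98/5, M_3 = 0.

19.6000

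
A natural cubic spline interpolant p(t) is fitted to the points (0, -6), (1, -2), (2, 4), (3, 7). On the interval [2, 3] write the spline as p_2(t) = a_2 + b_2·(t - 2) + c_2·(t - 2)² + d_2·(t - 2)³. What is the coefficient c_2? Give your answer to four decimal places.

Write σ_i for p''(x_i). With h_i = 1, 1, 1 and divided differences Δ_i = 4, 6, 3, the continuity of p' gives the tridiagonal system
  1·σ_0 + 4·σ_1 + 1·σ_2 = 6(Δ_1 - Δ_0) = 12
  1·σ_1 + 4·σ_2 + 1·σ_3 = 6(Δ_2 - Δ_1) = -18
Natural end conditions: σ_0 = σ_3 = 0.
Hence σ_0 = 0, σ_1 = 22/5, σ_2 = -28/5, σ_3 = 0.
On [2, 3], with p_2(t) = a_2 + b_2·(t - 2) + c_2·(t - 2)² + d_2·(t - 2)³: c_2 = σ_2/2 = -14/5, d_2 = (σ_3 - σ_2)/(6h_2) = 14/15, b_2 = Δ_2 - h_2(2σ_2 + σ_3)/6 = 73/15.

-2.8000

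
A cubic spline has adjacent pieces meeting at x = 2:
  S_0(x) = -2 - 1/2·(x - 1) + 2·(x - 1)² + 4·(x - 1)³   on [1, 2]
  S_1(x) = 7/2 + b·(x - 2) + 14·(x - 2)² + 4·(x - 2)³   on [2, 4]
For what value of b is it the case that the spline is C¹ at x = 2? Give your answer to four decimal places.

S_0'(x) = -1/2 + 4·(x - 1) + 12·(x - 1)², so S_0'(2) = 31/2. On the right, S_1'(2) = b, so b = 31/2.

15.5000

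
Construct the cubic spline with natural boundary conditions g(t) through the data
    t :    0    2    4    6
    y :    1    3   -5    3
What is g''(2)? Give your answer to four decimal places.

-5.6000

Put σ_i = g'' at the i-th knot. Here h = (2, 2, 2) and Δ = (1, -4, 4), so the interior equations h_(i-1)·σ_(i-1) + 2(h_(i-1)+h_i)·σ_i + h_i·σ_(i+1) = 6(Δ_i − Δ_(i-1)) read
  2·σ_0 + 8·σ_1 + 2·σ_2 = 6(Δ_1 - Δ_0) = -30
  2·σ_1 + 8·σ_2 + 2·σ_3 = 6(Δ_2 - Δ_1) = 48
Natural end conditions: σ_0 = σ_3 = 0.
Solving the tridiagonal system: σ_0 = 0, σ_1 = -28/5, σ_2 = 37/5, σ_3 = 0.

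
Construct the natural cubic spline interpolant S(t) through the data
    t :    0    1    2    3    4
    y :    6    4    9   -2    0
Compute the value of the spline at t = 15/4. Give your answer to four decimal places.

-1.6133

With M_i denoting the second derivative at x_i, h_i = 1, 1, 1, 1, and Δ_i = (y_(i+1) − y_i)/h_i = -2, 5, -11, 2:
  1·M_0 + 4·M_1 + 1·M_2 = 6(Δ_1 - Δ_0) = 42
  1·M_1 + 4·M_2 + 1·M_3 = 6(Δ_2 - Δ_1) = -96
  1·M_2 + 4·M_3 + 1·M_4 = 6(Δ_3 - Δ_2) = 78
Natural end conditions: M_0 = M_4 = 0.
Solving: M_0 = 0, M_1 = 39/2, M_2 = -36, M_3 = 57/2, M_4 = 0.
On [3, 4], S(t) = -2 - 15/2·(t - 3) + 57/4·(t - 3)² - 19/4·(t - 3)³.
With (t - 3) = 3/4: S(15/4) = -413/256.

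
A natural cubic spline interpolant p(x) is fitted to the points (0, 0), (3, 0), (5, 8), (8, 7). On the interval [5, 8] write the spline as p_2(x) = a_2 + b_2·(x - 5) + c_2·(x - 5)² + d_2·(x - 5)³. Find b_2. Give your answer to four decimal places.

2.8750

Write σ_i for p''(x_i). With h_i = 3, 2, 3 and divided differences Δ_i = 0, 4, -1/3, the continuity of p' gives the tridiagonal system
  3·σ_0 + 10·σ_1 + 2·σ_2 = 6(Δ_1 - Δ_0) = 24
  2·σ_1 + 10·σ_2 + 3·σ_3 = 6(Δ_2 - Δ_1) = -26
Natural end conditions: σ_0 = σ_3 = 0.
Solving the tridiagonal system: σ_0 = 0, σ_1 = 73/24, σ_2 = -77/24, σ_3 = 0.
On [5, 8], with p_2(x) = a_2 + b_2·(x - 5) + c_2·(x - 5)² + d_2·(x - 5)³: c_2 = σ_2/2 = -77/48, d_2 = (σ_3 - σ_2)/(6h_2) = 77/432, b_2 = Δ_2 - h_2(2σ_2 + σ_3)/6 = 23/8.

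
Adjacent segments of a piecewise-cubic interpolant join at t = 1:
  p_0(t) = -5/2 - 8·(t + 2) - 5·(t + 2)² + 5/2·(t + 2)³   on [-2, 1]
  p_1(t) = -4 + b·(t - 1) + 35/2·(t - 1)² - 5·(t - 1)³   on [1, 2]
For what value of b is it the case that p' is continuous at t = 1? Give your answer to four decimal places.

29.5000

p_0'(t) = -8 - 10·(t + 2) + 15/2·(t + 2)², so p_0'(1) = 59/2. On the right, p_1'(1) = b, so b = 59/2.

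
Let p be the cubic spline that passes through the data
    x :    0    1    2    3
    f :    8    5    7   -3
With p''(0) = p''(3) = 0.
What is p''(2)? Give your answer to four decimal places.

With σ_i denoting the second derivative at x_i, h_i = 1, 1, 1, and Δ_i = (y_(i+1) − y_i)/h_i = -3, 2, -10:
  1·σ_0 + 4·σ_1 + 1·σ_2 = 6(Δ_1 - Δ_0) = 30
  1·σ_1 + 4·σ_2 + 1·σ_3 = 6(Δ_2 - Δ_1) = -72
Natural end conditions: σ_0 = σ_3 = 0.
Solving: σ_0 = 0, σ_1 = 64/5, σ_2 = -106/5, σ_3 = 0.

-21.2000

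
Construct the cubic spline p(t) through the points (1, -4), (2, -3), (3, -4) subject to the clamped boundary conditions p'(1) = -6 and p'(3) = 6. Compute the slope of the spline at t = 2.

Let σ_i = p''(x_i). Step sizes h_i = 1, 1; slopes of the chords Δ_i = (y_(i+1) - y_i)/h_i = 1, -1.
  1·σ_0 + 4·σ_1 + 1·σ_2 = 6(Δ_1 - Δ_0) = -12
Clamped end conditions give two more equations: 2h_0·σ_0 + h_0·σ_1 = 6(Δ_0 - p'(1)) = 42 and h_1·σ_1 + 2h_1·σ_2 = 6(p'(3) - Δ_1) = 42.
Hence σ_0 = 30, σ_1 = -18, σ_2 = 30.
On [2, 3], p'(t) = b_1 + 2c_1·(t - 2) + 3d_1·(t - 2)² with b_1 = Δ_1 - h_1(2σ_1 + σ_2)/6 = 0, c_1 = σ_1/2 = -9, d_1 = (σ_2 - σ_1)/(6h_1) = 8. So p'(2) = 0.

0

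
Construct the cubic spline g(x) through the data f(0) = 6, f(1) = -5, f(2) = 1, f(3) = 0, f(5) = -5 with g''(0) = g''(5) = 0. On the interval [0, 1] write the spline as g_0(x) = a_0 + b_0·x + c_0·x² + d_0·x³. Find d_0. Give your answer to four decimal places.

5.0174

With M_i denoting the second derivative at x_i, h_i = 1, 1, 1, 2, and Δ_i = (y_(i+1) − y_i)/h_i = -11, 6, -1, -5/2:
  1·M_0 + 4·M_1 + 1·M_2 = 6(Δ_1 - Δ_0) = 102
  1·M_1 + 4·M_2 + 1·M_3 = 6(Δ_2 - Δ_1) = -42
  1·M_2 + 6·M_3 + 2·M_4 = 6(Δ_3 - Δ_2) = -9
Natural end conditions: M_0 = M_4 = 0.
Forward elimination and back-substitution give M_0 = 0, M_1 = 2589/86, M_2 = -792/43, M_3 = 135/86, M_4 = 0.
On [0, 1], with g_0(x) = a_0 + b_0·x + c_0·x² + d_0·x³: c_0 = M_0/2 = 0, d_0 = (M_1 - M_0)/(6h_0) = 863/172, b_0 = Δ_0 - h_0(2M_0 + M_1)/6 = -2755/172.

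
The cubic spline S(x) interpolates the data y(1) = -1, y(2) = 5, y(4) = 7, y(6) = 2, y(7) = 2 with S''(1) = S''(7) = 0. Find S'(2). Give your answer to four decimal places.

Write σ_i for S''(x_i). With h_i = 1, 2, 2, 1 and divided differences Δ_i = 6, 1, -5/2, 0, the continuity of S' gives the tridiagonal system
  1·σ_0 + 6·σ_1 + 2·σ_2 = 6(Δ_1 - Δ_0) = -30
  2·σ_1 + 8·σ_2 + 2·σ_3 = 6(Δ_2 - Δ_1) = -21
  2·σ_2 + 6·σ_3 + 1·σ_4 = 6(Δ_3 - Δ_2) = 15
Natural end conditions: σ_0 = σ_4 = 0.
Forward elimination and back-substitution give σ_0 = 0, σ_1 = -21/5, σ_2 = -12/5, σ_3 = 33/10, σ_4 = 0.
On [2, 4], S'(x) = b_1 + 2c_1·(x - 2) + 3d_1·(x - 2)² with b_1 = Δ_1 - h_1(2σ_1 + σ_2)/6 = 23/5, c_1 = σ_1/2 = -21/10, d_1 = (σ_2 - σ_1)/(6h_1) = 3/20. So S'(2) = 23/5.

4.6000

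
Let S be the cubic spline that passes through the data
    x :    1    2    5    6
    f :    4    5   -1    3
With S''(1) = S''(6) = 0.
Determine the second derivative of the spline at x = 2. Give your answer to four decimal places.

Write M_i for S''(x_i). With h_i = 1, 3, 1 and divided differences Δ_i = 1, -2, 4, the continuity of S' gives the tridiagonal system
  1·M_0 + 8·M_1 + 3·M_2 = 6(Δ_1 - Δ_0) = -18
  3·M_1 + 8·M_2 + 1·M_3 = 6(Δ_2 - Δ_1) = 36
Natural end conditions: M_0 = M_3 = 0.
Forward elimination and back-substitution give M_0 = 0, M_1 = -252/55, M_2 = 342/55, M_3 = 0.

-4.5818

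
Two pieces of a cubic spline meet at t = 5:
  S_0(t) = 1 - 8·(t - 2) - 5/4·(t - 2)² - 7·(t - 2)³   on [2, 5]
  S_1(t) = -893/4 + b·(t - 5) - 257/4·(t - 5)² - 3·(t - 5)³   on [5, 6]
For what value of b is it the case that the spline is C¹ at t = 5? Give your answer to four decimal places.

-204.5000

S_0'(t) = -8 - 5/2·(t - 2) - 21·(t - 2)², so S_0'(5) = -409/2. On the right, S_1'(5) = b, so b = -409/2.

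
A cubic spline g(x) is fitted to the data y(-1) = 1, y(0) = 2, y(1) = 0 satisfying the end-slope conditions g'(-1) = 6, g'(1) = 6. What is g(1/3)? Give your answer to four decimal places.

Put M_i = g'' at the i-th knot. Here h = (1, 1) and Δ = (1, -2), so the interior equations h_(i-1)·M_(i-1) + 2(h_(i-1)+h_i)·M_i + h_i·M_(i+1) = 6(Δ_i − Δ_(i-1)) read
  1·M_0 + 4·M_1 + 1·M_2 = 6(Δ_1 - Δ_0) = -18
Clamped end conditions give two more equations: 2h_0·M_0 + h_0·M_1 = 6(Δ_0 - g'(-1)) = -30 and h_1·M_1 + 2h_1·M_2 = 6(g'(1) - Δ_1) = 48.
Forward elimination and back-substitution give M_0 = -21/2, M_1 = -9, M_2 = 57/2.
On [0, 1], g(x) = 2 - 15/4·x - 9/2·x² + 25/4·x³.
With x = 1/3: g(1/3) = 13/27.

0.4815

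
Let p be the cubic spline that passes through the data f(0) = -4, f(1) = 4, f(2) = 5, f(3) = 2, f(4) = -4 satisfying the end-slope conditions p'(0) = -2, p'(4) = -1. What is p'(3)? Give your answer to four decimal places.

-6.0179

Write m_i for p''(x_i). With h_i = 1, 1, 1, 1 and divided differences Δ_i = 8, 1, -3, -6, the continuity of p' gives the tridiagonal system
  1·m_0 + 4·m_1 + 1·m_2 = 6(Δ_1 - Δ_0) = -42
  1·m_1 + 4·m_2 + 1·m_3 = 6(Δ_2 - Δ_1) = -24
  1·m_2 + 4·m_3 + 1·m_4 = 6(Δ_3 - Δ_2) = -18
Clamped end conditions give two more equations: 2h_0·m_0 + h_0·m_1 = 6(Δ_0 - p'(0)) = 60 and h_3·m_3 + 2h_3·m_4 = 6(p'(4) - Δ_3) = 30.
Forward elimination and back-substitution give m_0 = 1135/28, m_1 = -295/14, m_2 = 7/4, m_3 = -139/14, m_4 = 559/28.
On [3, 4], p'(t) = b_3 + 2c_3·(t - 3) + 3d_3·(t - 3)² with b_3 = Δ_3 - h_3(2m_3 + m_4)/6 = -337/56, c_3 = m_3/2 = -139/28, d_3 = (m_4 - m_3)/(6h_3) = 279/56. So p'(3) = -337/56.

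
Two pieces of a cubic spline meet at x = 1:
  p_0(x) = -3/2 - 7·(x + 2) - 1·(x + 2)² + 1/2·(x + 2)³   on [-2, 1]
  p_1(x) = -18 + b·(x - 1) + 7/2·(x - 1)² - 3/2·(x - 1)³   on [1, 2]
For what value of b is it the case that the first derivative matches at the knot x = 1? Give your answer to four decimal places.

0.5000

p_0'(x) = -7 - 2·(x + 2) + 3/2·(x + 2)², so p_0'(1) = 1/2. On the right, p_1'(1) = b, so b = 1/2.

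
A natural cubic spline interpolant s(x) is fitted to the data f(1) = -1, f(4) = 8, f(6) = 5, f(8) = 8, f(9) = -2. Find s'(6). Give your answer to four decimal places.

Put M_i = s'' at the i-th knot. Here h = (3, 2, 2, 1) and Δ = (3, -3/2, 3/2, -10), so the interior equations h_(i-1)·M_(i-1) + 2(h_(i-1)+h_i)·M_i + h_i·M_(i+1) = 6(Δ_i − Δ_(i-1)) read
  3·M_0 + 10·M_1 + 2·M_2 = 6(Δ_1 - Δ_0) = -27
  2·M_1 + 8·M_2 + 2·M_3 = 6(Δ_2 - Δ_1) = 18
  2·M_2 + 6·M_3 + 1·M_4 = 6(Δ_3 - Δ_2) = -69
Natural end conditions: M_0 = M_4 = 0.
Forward elimination and back-substitution give M_0 = 0, M_1 = -105/26, M_2 = 87/13, M_3 = -357/26, M_4 = 0.
On [6, 8], s'(x) = b_2 + 2c_2·(x - 6) + 3d_2·(x - 6)² with b_2 = Δ_2 - h_2(2M_2 + M_3)/6 = 21/13, c_2 = M_2/2 = 87/26, d_2 = (M_3 - M_2)/(6h_2) = -177/104. So s'(6) = 21/13.

1.6154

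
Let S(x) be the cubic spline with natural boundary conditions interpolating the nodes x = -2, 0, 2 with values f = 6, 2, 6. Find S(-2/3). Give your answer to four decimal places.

With m_i denoting the second derivative at x_i, h_i = 2, 2, and Δ_i = (y_(i+1) − y_i)/h_i = -2, 2:
  2·m_0 + 8·m_1 + 2·m_2 = 6(Δ_1 - Δ_0) = 24
Natural end conditions: m_0 = m_2 = 0.
Hence m_0 = 0, m_1 = 3, m_2 = 0.
On [-2, 0], S(x) = 6 - 3·(x + 2) + 0·(x + 2)² + 1/4·(x + 2)³.
With (x + 2) = 4/3: S(-2/3) = 70/27.

2.5926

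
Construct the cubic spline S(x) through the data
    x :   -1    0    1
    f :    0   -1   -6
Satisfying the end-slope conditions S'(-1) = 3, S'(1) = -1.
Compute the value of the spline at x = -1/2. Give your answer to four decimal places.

0.5000

With M_i denoting the second derivative at x_i, h_i = 1, 1, and Δ_i = (y_(i+1) − y_i)/h_i = -1, -5:
  1·M_0 + 4·M_1 + 1·M_2 = 6(Δ_1 - Δ_0) = -24
Clamped end conditions give two more equations: 2h_0·M_0 + h_0·M_1 = 6(Δ_0 - S'(-1)) = -24 and h_1·M_1 + 2h_1·M_2 = 6(S'(1) - Δ_1) = 24.
Forward elimination and back-substitution give M_0 = -8, M_1 = -8, M_2 = 16.
On [-1, 0], S(x) = 0 + 3·(x + 1) - 4·(x + 1)² + 0·(x + 1)³.
With (x + 1) = 1/2: S(-1/2) = 1/2.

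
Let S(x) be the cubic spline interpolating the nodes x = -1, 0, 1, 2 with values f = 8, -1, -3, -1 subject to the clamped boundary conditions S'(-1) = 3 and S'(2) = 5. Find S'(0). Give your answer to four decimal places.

-9.2667

Put M_i = S'' at the i-th knot. Here h = (1, 1, 1) and Δ = (-9, -2, 2), so the interior equations h_(i-1)·M_(i-1) + 2(h_(i-1)+h_i)·M_i + h_i·M_(i+1) = 6(Δ_i − Δ_(i-1)) read
  1·M_0 + 4·M_1 + 1·M_2 = 6(Δ_1 - Δ_0) = 42
  1·M_1 + 4·M_2 + 1·M_3 = 6(Δ_2 - Δ_1) = 24
Clamped end conditions give two more equations: 2h_0·M_0 + h_0·M_1 = 6(Δ_0 - S'(-1)) = -72 and h_2·M_2 + 2h_2·M_3 = 6(S'(2) - Δ_2) = 18.
Forward elimination and back-substitution give M_0 = -712/15, M_1 = 344/15, M_2 = -34/15, M_3 = 152/15.
On [0, 1], S'(x) = b_1 + 2c_1·x + 3d_1·x² with b_1 = Δ_1 - h_1(2M_1 + M_2)/6 = -139/15, c_1 = M_1/2 = 172/15, d_1 = (M_2 - M_1)/(6h_1) = -21/5. So S'(0) = -139/15.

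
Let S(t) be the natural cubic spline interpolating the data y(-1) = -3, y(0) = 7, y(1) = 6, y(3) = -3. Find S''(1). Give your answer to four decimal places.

With M_i denoting the second derivative at x_i, h_i = 1, 1, 2, and Δ_i = (y_(i+1) − y_i)/h_i = 10, -1, -9/2:
  1·M_0 + 4·M_1 + 1·M_2 = 6(Δ_1 - Δ_0) = -66
  1·M_1 + 6·M_2 + 2·M_3 = 6(Δ_2 - Δ_1) = -21
Natural end conditions: M_0 = M_3 = 0.
Solving the tridiagonal system: M_0 = 0, M_1 = -375/23, M_2 = -18/23, M_3 = 0.

-0.7826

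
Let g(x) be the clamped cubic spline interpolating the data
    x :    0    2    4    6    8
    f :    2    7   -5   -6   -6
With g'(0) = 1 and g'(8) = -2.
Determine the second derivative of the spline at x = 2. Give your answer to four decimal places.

Let σ_i = g''(x_i). Step sizes h_i = 2, 2, 2, 2; slopes of the chords Δ_i = (y_(i+1) - y_i)/h_i = 5/2, -6, -1/2, 0.
  2·σ_0 + 8·σ_1 + 2·σ_2 = 6(Δ_1 - Δ_0) = -51
  2·σ_1 + 8·σ_2 + 2·σ_3 = 6(Δ_2 - Δ_1) = 33
  2·σ_2 + 8·σ_3 + 2·σ_4 = 6(Δ_3 - Δ_2) = 3
Clamped end conditions give two more equations: 2h_0·σ_0 + h_0·σ_1 = 6(Δ_0 - g'(0)) = 9 and h_3·σ_3 + 2h_3·σ_4 = 6(g'(8) - Δ_3) = -12.
Solving: σ_0 = 201/28, σ_1 = -69/7, σ_2 = 27/4, σ_3 = -9/14, σ_4 = -75/28.

-9.8571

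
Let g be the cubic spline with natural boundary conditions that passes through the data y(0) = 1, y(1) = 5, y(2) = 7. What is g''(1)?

-3

Put M_i = g'' at the i-th knot. Here h = (1, 1) and Δ = (4, 2), so the interior equations h_(i-1)·M_(i-1) + 2(h_(i-1)+h_i)·M_i + h_i·M_(i+1) = 6(Δ_i − Δ_(i-1)) read
  1·M_0 + 4·M_1 + 1·M_2 = 6(Δ_1 - Δ_0) = -12
Natural end conditions: M_0 = M_2 = 0.
Hence M_0 = 0, M_1 = -3, M_2 = 0.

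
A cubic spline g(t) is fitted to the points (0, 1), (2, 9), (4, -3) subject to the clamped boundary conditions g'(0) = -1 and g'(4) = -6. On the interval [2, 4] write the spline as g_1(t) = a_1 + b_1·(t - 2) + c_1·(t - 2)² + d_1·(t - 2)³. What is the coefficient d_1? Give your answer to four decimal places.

1.5625

Write σ_i for g''(x_i). With h_i = 2, 2 and divided differences Δ_i = 4, -6, the continuity of g' gives the tridiagonal system
  2·σ_0 + 8·σ_1 + 2·σ_2 = 6(Δ_1 - Δ_0) = -60
Clamped end conditions give two more equations: 2h_0·σ_0 + h_0·σ_1 = 6(Δ_0 - g'(0)) = 30 and h_1·σ_1 + 2h_1·σ_2 = 6(g'(4) - Δ_1) = 0.
Solving: σ_0 = 55/4, σ_1 = -25/2, σ_2 = 25/4.
On [2, 4], with g_1(t) = a_1 + b_1·(t - 2) + c_1·(t - 2)² + d_1·(t - 2)³: c_1 = σ_1/2 = -25/4, d_1 = (σ_2 - σ_1)/(6h_1) = 25/16, b_1 = Δ_1 - h_1(2σ_1 + σ_2)/6 = 1/4.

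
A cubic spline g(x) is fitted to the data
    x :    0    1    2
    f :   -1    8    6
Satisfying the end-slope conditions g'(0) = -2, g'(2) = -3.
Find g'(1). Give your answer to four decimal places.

6.5000

Write m_i for g''(x_i). With h_i = 1, 1 and divided differences Δ_i = 9, -2, the continuity of g' gives the tridiagonal system
  1·m_0 + 4·m_1 + 1·m_2 = 6(Δ_1 - Δ_0) = -66
Clamped end conditions give two more equations: 2h_0·m_0 + h_0·m_1 = 6(Δ_0 - g'(0)) = 66 and h_1·m_1 + 2h_1·m_2 = 6(g'(2) - Δ_1) = -6.
Solving: m_0 = 49, m_1 = -32, m_2 = 13.
On [1, 2], g'(x) = b_1 + 2c_1·(x - 1) + 3d_1·(x - 1)² with b_1 = Δ_1 - h_1(2m_1 + m_2)/6 = 13/2, c_1 = m_1/2 = -16, d_1 = (m_2 - m_1)/(6h_1) = 15/2. So g'(1) = 13/2.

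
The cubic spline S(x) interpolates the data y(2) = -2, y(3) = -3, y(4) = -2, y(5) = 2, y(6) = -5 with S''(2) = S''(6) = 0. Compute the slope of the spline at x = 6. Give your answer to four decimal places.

-10.1250

Write M_i for S''(x_i). With h_i = 1, 1, 1, 1 and divided differences Δ_i = -1, 1, 4, -7, the continuity of S' gives the tridiagonal system
  1·M_0 + 4·M_1 + 1·M_2 = 6(Δ_1 - Δ_0) = 12
  1·M_1 + 4·M_2 + 1·M_3 = 6(Δ_2 - Δ_1) = 18
  1·M_2 + 4·M_3 + 1·M_4 = 6(Δ_3 - Δ_2) = -66
Natural end conditions: M_0 = M_4 = 0.
Solving the tridiagonal system: M_0 = 0, M_1 = 3/4, M_2 = 9, M_3 = -75/4, M_4 = 0.
On [5, 6], S'(x) = b_3 + 2c_3·(x - 5) + 3d_3·(x - 5)² with b_3 = Δ_3 - h_3(2M_3 + M_4)/6 = -3/4, c_3 = M_3/2 = -75/8, d_3 = (M_4 - M_3)/(6h_3) = 25/8. So S'(6) = -81/8.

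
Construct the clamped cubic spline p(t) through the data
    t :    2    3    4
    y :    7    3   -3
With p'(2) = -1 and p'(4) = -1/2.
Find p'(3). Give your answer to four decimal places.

Write m_i for p''(x_i). With h_i = 1, 1 and divided differences Δ_i = -4, -6, the continuity of p' gives the tridiagonal system
  1·m_0 + 4·m_1 + 1·m_2 = 6(Δ_1 - Δ_0) = -12
Clamped end conditions give two more equations: 2h_0·m_0 + h_0·m_1 = 6(Δ_0 - p'(2)) = -18 and h_1·m_1 + 2h_1·m_2 = 6(p'(4) - Δ_1) = 33.
Hence m_0 = -23/4, m_1 = -13/2, m_2 = 79/4.
On [3, 4], p'(t) = b_1 + 2c_1·(t - 3) + 3d_1·(t - 3)² with b_1 = Δ_1 - h_1(2m_1 + m_2)/6 = -57/8, c_1 = m_1/2 = -13/4, d_1 = (m_2 - m_1)/(6h_1) = 35/8. So p'(3) = -57/8.

-7.1250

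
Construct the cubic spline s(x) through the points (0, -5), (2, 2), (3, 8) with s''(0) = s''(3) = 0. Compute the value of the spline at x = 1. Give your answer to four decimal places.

-2.1250

Write σ_i for s''(x_i). With h_i = 2, 1 and divided differences Δ_i = 7/2, 6, the continuity of s' gives the tridiagonal system
  2·σ_0 + 6·σ_1 + 1·σ_2 = 6(Δ_1 - Δ_0) = 15
Natural end conditions: σ_0 = σ_2 = 0.
Solving the tridiagonal system: σ_0 = 0, σ_1 = 5/2, σ_2 = 0.
On [0, 2], s(x) = -5 + 8/3·x + 0·x² + 5/24·x³.
With x = 1: s(1) = -17/8.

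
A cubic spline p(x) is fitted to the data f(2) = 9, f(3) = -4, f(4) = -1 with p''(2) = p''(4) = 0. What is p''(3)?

24

Put M_i = p'' at the i-th knot. Here h = (1, 1) and Δ = (-13, 3), so the interior equations h_(i-1)·M_(i-1) + 2(h_(i-1)+h_i)·M_i + h_i·M_(i+1) = 6(Δ_i − Δ_(i-1)) read
  1·M_0 + 4·M_1 + 1·M_2 = 6(Δ_1 - Δ_0) = 96
Natural end conditions: M_0 = M_2 = 0.
Solving: M_0 = 0, M_1 = 24, M_2 = 0.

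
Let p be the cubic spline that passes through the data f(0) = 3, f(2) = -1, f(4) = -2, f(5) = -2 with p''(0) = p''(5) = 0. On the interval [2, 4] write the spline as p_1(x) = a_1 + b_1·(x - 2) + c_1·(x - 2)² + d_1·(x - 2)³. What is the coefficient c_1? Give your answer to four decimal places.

Put σ_i = p'' at the i-th knot. Here h = (2, 2, 1) and Δ = (-2, -1/2, 0), so the interior equations h_(i-1)·σ_(i-1) + 2(h_(i-1)+h_i)·σ_i + h_i·σ_(i+1) = 6(Δ_i − Δ_(i-1)) read
  2·σ_0 + 8·σ_1 + 2·σ_2 = 6(Δ_1 - Δ_0) = 9
  2·σ_1 + 6·σ_2 + 1·σ_3 = 6(Δ_2 - Δ_1) = 3
Natural end conditions: σ_0 = σ_3 = 0.
Solving: σ_0 = 0, σ_1 = 12/11, σ_2 = 3/22, σ_3 = 0.
On [2, 4], with p_1(x) = a_1 + b_1·(x - 2) + c_1·(x - 2)² + d_1·(x - 2)³: c_1 = σ_1/2 = 6/11, d_1 = (σ_2 - σ_1)/(6h_1) = -7/88, b_1 = Δ_1 - h_1(2σ_1 + σ_2)/6 = -14/11.

0.5455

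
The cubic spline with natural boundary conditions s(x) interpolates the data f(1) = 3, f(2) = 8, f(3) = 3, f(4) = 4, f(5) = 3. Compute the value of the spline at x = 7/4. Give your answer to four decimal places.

7.7813

Put M_i = s'' at the i-th knot. Here h = (1, 1, 1, 1) and Δ = (5, -5, 1, -1), so the interior equations h_(i-1)·M_(i-1) + 2(h_(i-1)+h_i)·M_i + h_i·M_(i+1) = 6(Δ_i − Δ_(i-1)) read
  1·M_0 + 4·M_1 + 1·M_2 = 6(Δ_1 - Δ_0) = -60
  1·M_1 + 4·M_2 + 1·M_3 = 6(Δ_2 - Δ_1) = 36
  1·M_2 + 4·M_3 + 1·M_4 = 6(Δ_3 - Δ_2) = -12
Natural end conditions: M_0 = M_4 = 0.
Hence M_0 = 0, M_1 = -132/7, M_2 = 108/7, M_3 = -48/7, M_4 = 0.
On [1, 2], s(x) = 3 + 57/7·(x - 1) + 0·(x - 1)² - 22/7·(x - 1)³.
With (x - 1) = 3/4: s(7/4) = 249/32.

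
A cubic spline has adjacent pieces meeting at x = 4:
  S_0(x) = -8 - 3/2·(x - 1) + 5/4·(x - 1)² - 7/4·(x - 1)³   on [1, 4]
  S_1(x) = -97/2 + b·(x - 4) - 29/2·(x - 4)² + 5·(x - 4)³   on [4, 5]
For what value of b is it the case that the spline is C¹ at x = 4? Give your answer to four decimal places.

S_0'(x) = -3/2 + 5/2·(x - 1) - 21/4·(x - 1)², so S_0'(4) = -165/4. On the right, S_1'(4) = b, so b = -165/4.

-41.2500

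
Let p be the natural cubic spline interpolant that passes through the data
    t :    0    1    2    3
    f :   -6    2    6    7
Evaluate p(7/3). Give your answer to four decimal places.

Write m_i for p''(x_i). With h_i = 1, 1, 1 and divided differences Δ_i = 8, 4, 1, the continuity of p' gives the tridiagonal system
  1·m_0 + 4·m_1 + 1·m_2 = 6(Δ_1 - Δ_0) = -24
  1·m_1 + 4·m_2 + 1·m_3 = 6(Δ_2 - Δ_1) = -18
Natural end conditions: m_0 = m_3 = 0.
Forward elimination and back-substitution give m_0 = 0, m_1 = -26/5, m_2 = -16/5, m_3 = 0.
On [2, 3], p(t) = 6 + 31/15·(t - 2) - 8/5·(t - 2)² + 8/15·(t - 2)³.
With (t - 2) = 1/3: p(7/3) = 529/81.

6.5309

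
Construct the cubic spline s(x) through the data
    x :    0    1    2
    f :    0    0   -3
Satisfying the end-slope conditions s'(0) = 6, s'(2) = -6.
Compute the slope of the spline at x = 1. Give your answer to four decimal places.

-2.2500

Put M_i = s'' at the i-th knot. Here h = (1, 1) and Δ = (0, -3), so the interior equations h_(i-1)·M_(i-1) + 2(h_(i-1)+h_i)·M_i + h_i·M_(i+1) = 6(Δ_i − Δ_(i-1)) read
  1·M_0 + 4·M_1 + 1·M_2 = 6(Δ_1 - Δ_0) = -18
Clamped end conditions give two more equations: 2h_0·M_0 + h_0·M_1 = 6(Δ_0 - s'(0)) = -36 and h_1·M_1 + 2h_1·M_2 = 6(s'(2) - Δ_1) = -18.
Forward elimination and back-substitution give M_0 = -39/2, M_1 = 3, M_2 = -21/2.
On [1, 2], s'(x) = b_1 + 2c_1·(x - 1) + 3d_1·(x - 1)² with b_1 = Δ_1 - h_1(2M_1 + M_2)/6 = -9/4, c_1 = M_1/2 = 3/2, d_1 = (M_2 - M_1)/(6h_1) = -9/4. So s'(1) = -9/4.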